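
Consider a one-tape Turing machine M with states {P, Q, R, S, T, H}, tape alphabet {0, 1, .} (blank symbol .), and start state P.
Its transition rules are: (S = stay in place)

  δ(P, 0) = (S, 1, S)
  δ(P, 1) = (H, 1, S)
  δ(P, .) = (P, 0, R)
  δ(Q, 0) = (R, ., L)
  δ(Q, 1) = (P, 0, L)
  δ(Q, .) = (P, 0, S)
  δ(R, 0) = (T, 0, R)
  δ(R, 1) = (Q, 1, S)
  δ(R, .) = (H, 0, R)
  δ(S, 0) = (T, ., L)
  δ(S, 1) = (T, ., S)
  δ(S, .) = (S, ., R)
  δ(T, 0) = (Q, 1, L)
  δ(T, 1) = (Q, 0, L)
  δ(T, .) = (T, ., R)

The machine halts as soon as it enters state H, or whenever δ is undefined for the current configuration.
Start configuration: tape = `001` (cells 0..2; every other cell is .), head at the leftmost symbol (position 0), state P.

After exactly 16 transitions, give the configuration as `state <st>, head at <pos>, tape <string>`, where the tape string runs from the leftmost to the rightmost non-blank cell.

P | [0]01   read 0 → write 1, move S, go to S
S | [1]01   read 1 → write ., move S, go to T
T | [.]01   read . → write ., move R, go to T
T | .[0]1   read 0 → write 1, move L, go to Q
Q | [.]11   read . → write 0, move S, go to P
P | [0]11   read 0 → write 1, move S, go to S
S | [1]11   read 1 → write ., move S, go to T
T | [.]11   read . → write ., move R, go to T
T | .[1]1   read 1 → write 0, move L, go to Q
Q | [.]01   read . → write 0, move S, go to P
P | [0]01   read 0 → write 1, move S, go to S
S | [1]01   read 1 → write ., move S, go to T
T | [.]01   read . → write ., move R, go to T
T | .[0]1   read 0 → write 1, move L, go to Q
Q | [.]11   read . → write 0, move S, go to P
P | [0]11   read 0 → write 1, move S, go to S
S | [1]11
After 16 steps: state S, head at 0, tape 111.

state S, head at 0, tape 111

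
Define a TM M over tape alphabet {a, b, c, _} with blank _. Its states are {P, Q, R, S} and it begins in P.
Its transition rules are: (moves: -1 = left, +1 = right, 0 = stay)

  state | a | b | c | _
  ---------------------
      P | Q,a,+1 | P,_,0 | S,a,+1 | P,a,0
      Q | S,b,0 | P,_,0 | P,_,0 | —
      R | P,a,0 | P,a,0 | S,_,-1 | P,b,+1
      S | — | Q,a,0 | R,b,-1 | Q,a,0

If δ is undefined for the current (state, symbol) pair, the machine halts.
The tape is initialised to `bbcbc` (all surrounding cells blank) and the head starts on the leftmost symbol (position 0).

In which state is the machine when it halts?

Q

state=P head=0 tape=[b]bcbc_   (P,b)→(P,_,0)
state=P head=0 tape=[_]bcbc_   (P,_)→(P,a,0)
state=P head=0 tape=[a]bcbc_   (P,a)→(Q,a,+1)
state=Q head=1 tape=a[b]cbc_   (Q,b)→(P,_,0)
state=P head=1 tape=a[_]cbc_   (P,_)→(P,a,0)
state=P head=1 tape=a[a]cbc_   (P,a)→(Q,a,+1)
state=Q head=2 tape=aa[c]bc_   (Q,c)→(P,_,0)
state=P head=2 tape=aa[_]bc_   (P,_)→(P,a,0)
state=P head=2 tape=aa[a]bc_   (P,a)→(Q,a,+1)
state=Q head=3 tape=aaa[b]c_   (Q,b)→(P,_,0)
state=P head=3 tape=aaa[_]c_   (P,_)→(P,a,0)
state=P head=3 tape=aaa[a]c_   (P,a)→(Q,a,+1)
state=Q head=4 tape=aaaa[c]_   (Q,c)→(P,_,0)
state=P head=4 tape=aaaa[_]_   (P,_)→(P,a,0)
state=P head=4 tape=aaaa[a]_   (P,a)→(Q,a,+1)
state=Q head=5 tape=aaaaa[_]
No transition is defined for (Q, _); M halts in state Q.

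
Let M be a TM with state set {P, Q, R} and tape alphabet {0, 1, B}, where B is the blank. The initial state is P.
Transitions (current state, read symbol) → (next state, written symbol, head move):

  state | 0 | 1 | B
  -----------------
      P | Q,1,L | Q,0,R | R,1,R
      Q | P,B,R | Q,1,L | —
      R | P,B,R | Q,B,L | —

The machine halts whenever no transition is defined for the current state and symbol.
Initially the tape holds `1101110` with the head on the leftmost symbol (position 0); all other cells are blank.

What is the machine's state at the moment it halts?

R

state=P head=0 tape=[1]101110BB   (P,1)→(Q,0,R)
state=Q head=1 tape=0[1]01110BB   (Q,1)→(Q,1,L)
state=Q head=0 tape=[0]101110BB   (Q,0)→(P,B,R)
state=P head=1 tape=B[1]01110BB   (P,1)→(Q,0,R)
state=Q head=2 tape=B0[0]1110BB   (Q,0)→(P,B,R)
state=P head=3 tape=B0B[1]110BB   (P,1)→(Q,0,R)
state=Q head=4 tape=B0B0[1]10BB   (Q,1)→(Q,1,L)
state=Q head=3 tape=B0B[0]110BB   (Q,0)→(P,B,R)
state=P head=4 tape=B0BB[1]10BB   (P,1)→(Q,0,R)
state=Q head=5 tape=B0BB0[1]0BB   (Q,1)→(Q,1,L)
state=Q head=4 tape=B0BB[0]10BB   (Q,0)→(P,B,R)
state=P head=5 tape=B0BBB[1]0BB   (P,1)→(Q,0,R)
state=Q head=6 tape=B0BBB0[0]BB   (Q,0)→(P,B,R)
state=P head=7 tape=B0BBB0B[B]B   (P,B)→(R,1,R)
state=R head=8 tape=B0BBB0B1[B]
No transition is defined for (R, B); M halts in state R.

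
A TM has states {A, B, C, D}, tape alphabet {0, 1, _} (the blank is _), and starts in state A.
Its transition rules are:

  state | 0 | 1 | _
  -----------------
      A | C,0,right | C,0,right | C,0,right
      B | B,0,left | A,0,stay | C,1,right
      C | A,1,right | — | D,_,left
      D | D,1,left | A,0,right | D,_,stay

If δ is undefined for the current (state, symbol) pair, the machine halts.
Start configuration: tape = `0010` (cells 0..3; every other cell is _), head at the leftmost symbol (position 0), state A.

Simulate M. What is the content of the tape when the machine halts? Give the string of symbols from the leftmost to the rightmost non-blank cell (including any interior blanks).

00011

state=A head=0 tape=[0]010__   (A,0)→(C,0,right)
state=C head=1 tape=0[0]10__   (C,0)→(A,1,right)
state=A head=2 tape=01[1]0__   (A,1)→(C,0,right)
state=C head=3 tape=010[0]__   (C,0)→(A,1,right)
state=A head=4 tape=0101[_]_   (A,_)→(C,0,right)
state=C head=5 tape=01010[_]   (C,_)→(D,_,left)
state=D head=4 tape=0101[0]_   (D,0)→(D,1,left)
state=D head=3 tape=010[1]1_   (D,1)→(A,0,right)
state=A head=4 tape=0100[1]_   (A,1)→(C,0,right)
state=C head=5 tape=01000[_]   (C,_)→(D,_,left)
state=D head=4 tape=0100[0]_   (D,0)→(D,1,left)
state=D head=3 tape=010[0]1_   (D,0)→(D,1,left)
state=D head=2 tape=01[0]11_   (D,0)→(D,1,left)
state=D head=1 tape=0[1]111_   (D,1)→(A,0,right)
state=A head=2 tape=00[1]11_   (A,1)→(C,0,right)
state=C head=3 tape=000[1]1_
The non-blank tape span at halt is 00011.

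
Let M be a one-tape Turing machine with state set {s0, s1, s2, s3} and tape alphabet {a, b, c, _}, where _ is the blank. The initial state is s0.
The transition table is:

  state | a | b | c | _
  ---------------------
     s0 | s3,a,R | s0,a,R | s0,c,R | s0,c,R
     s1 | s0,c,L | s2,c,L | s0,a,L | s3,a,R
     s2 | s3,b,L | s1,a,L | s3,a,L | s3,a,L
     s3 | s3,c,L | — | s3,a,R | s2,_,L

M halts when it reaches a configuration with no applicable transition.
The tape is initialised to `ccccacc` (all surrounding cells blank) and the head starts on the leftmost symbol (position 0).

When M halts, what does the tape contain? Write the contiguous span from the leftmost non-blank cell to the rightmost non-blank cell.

cccaaab

s0 | [c]cccacc_   read c → write c, move R, go to s0
s0 | c[c]ccacc_   read c → write c, move R, go to s0
s0 | cc[c]cacc_   read c → write c, move R, go to s0
s0 | ccc[c]acc_   read c → write c, move R, go to s0
s0 | cccc[a]cc_   read a → write a, move R, go to s3
s3 | cccca[c]c_   read c → write a, move R, go to s3
s3 | ccccaa[c]_   read c → write a, move R, go to s3
s3 | ccccaaa[_]   read _ → write _, move L, go to s2
s2 | ccccaa[a]_   read a → write b, move L, go to s3
s3 | cccca[a]b_   read a → write c, move L, go to s3
s3 | cccc[a]cb_   read a → write c, move L, go to s3
s3 | ccc[c]ccb_   read c → write a, move R, go to s3
s3 | ccca[c]cb_   read c → write a, move R, go to s3
s3 | cccaa[c]b_   read c → write a, move R, go to s3
s3 | cccaaa[b]_
The non-blank tape span at halt is cccaaab.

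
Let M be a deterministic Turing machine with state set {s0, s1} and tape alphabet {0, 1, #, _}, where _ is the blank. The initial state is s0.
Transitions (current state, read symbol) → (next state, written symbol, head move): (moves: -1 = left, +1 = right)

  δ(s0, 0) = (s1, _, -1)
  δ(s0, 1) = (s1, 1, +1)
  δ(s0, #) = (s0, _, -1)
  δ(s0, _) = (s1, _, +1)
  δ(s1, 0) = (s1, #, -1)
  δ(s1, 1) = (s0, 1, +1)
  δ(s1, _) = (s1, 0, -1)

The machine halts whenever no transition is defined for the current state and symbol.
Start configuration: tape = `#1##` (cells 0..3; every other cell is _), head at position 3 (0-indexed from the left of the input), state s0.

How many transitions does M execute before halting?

20

s0 | #1#[#]   read # → write _, move -1, go to s0
s0 | #1[#]_   read # → write _, move -1, go to s0
s0 | #[1]__   read 1 → write 1, move +1, go to s1
s1 | #1[_]_   read _ → write 0, move -1, go to s1
s1 | #[1]0_   read 1 → write 1, move +1, go to s0
s0 | #1[0]_   read 0 → write _, move -1, go to s1
s1 | #[1]__   read 1 → write 1, move +1, go to s0
s0 | #1[_]_   read _ → write _, move +1, go to s1
s1 | #1_[_]   read _ → write 0, move -1, go to s1
s1 | #1[_]0   read _ → write 0, move -1, go to s1
s1 | #[1]00   read 1 → write 1, move +1, go to s0
s0 | #1[0]0   read 0 → write _, move -1, go to s1
s1 | #[1]_0   read 1 → write 1, move +1, go to s0
s0 | #1[_]0   read _ → write _, move +1, go to s1
s1 | #1_[0]   read 0 → write #, move -1, go to s1
s1 | #1[_]#   read _ → write 0, move -1, go to s1
s1 | #[1]0#   read 1 → write 1, move +1, go to s0
s0 | #1[0]#   read 0 → write _, move -1, go to s1
s1 | #[1]_#   read 1 → write 1, move +1, go to s0
s0 | #1[_]#   read _ → write _, move +1, go to s1
s1 | #1_[#]
M halts after 20 transitions.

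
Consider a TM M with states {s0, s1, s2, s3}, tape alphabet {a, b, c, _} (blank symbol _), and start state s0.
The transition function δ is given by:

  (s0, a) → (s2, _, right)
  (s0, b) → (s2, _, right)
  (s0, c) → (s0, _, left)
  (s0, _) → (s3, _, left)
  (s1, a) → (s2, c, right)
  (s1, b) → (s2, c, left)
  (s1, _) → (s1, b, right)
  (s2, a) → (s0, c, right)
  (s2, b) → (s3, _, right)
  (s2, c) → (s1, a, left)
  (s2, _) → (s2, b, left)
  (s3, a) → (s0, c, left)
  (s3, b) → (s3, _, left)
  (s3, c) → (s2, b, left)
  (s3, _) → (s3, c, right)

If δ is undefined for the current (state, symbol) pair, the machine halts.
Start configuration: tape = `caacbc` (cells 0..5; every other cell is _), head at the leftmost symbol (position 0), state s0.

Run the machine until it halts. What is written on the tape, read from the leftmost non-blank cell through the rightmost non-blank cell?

ccccabacbc

state=s0 head=0 tape=____[c]aacbc   (s0,c)→(s0,_,left)
state=s0 head=-1 tape=___[_]_aacbc   (s0,_)→(s3,_,left)
state=s3 head=-2 tape=__[_]__aacbc   (s3,_)→(s3,c,right)
state=s3 head=-1 tape=__c[_]_aacbc   (s3,_)→(s3,c,right)
state=s3 head=0 tape=__cc[_]aacbc   (s3,_)→(s3,c,right)
state=s3 head=1 tape=__ccc[a]acbc   (s3,a)→(s0,c,left)
state=s0 head=0 tape=__cc[c]cacbc   (s0,c)→(s0,_,left)
state=s0 head=-1 tape=__c[c]_cacbc   (s0,c)→(s0,_,left)
state=s0 head=-2 tape=__[c]__cacbc   (s0,c)→(s0,_,left)
state=s0 head=-3 tape=_[_]___cacbc   (s0,_)→(s3,_,left)
state=s3 head=-4 tape=[_]____cacbc   (s3,_)→(s3,c,right)
state=s3 head=-3 tape=c[_]___cacbc   (s3,_)→(s3,c,right)
state=s3 head=-2 tape=cc[_]__cacbc   (s3,_)→(s3,c,right)
state=s3 head=-1 tape=ccc[_]_cacbc   (s3,_)→(s3,c,right)
state=s3 head=0 tape=cccc[_]cacbc   (s3,_)→(s3,c,right)
state=s3 head=1 tape=ccccc[c]acbc   (s3,c)→(s2,b,left)
state=s2 head=0 tape=cccc[c]bacbc   (s2,c)→(s1,a,left)
state=s1 head=-1 tape=ccc[c]abacbc
The non-blank tape span at halt is ccccabacbc.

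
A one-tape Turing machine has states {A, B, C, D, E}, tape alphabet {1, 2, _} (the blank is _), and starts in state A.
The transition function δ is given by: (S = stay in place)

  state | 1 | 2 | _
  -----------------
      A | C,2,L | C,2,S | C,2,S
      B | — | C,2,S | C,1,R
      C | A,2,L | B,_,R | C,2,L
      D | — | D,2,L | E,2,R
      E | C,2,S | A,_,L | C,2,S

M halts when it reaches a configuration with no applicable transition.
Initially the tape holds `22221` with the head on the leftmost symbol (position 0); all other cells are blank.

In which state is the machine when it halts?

B

A | [2]2221   read 2 → write 2, move S, go to C
C | [2]2221   read 2 → write _, move R, go to B
B | _[2]221   read 2 → write 2, move S, go to C
C | _[2]221   read 2 → write _, move R, go to B
B | __[2]21   read 2 → write 2, move S, go to C
C | __[2]21   read 2 → write _, move R, go to B
B | ___[2]1   read 2 → write 2, move S, go to C
C | ___[2]1   read 2 → write _, move R, go to B
B | ____[1]
No transition is defined for (B, 1); M halts in state B.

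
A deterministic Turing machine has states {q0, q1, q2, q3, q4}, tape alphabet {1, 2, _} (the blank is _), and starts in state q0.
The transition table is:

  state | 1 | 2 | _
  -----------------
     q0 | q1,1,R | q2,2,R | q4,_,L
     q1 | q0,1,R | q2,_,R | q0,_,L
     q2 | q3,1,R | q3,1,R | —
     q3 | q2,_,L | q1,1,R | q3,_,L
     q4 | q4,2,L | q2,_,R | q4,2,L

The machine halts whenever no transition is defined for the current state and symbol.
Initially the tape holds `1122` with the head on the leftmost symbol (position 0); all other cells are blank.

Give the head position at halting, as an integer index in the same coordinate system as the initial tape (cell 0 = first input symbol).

q0 | _[1]122_   read 1 → write 1, move R, go to q1
q1 | _1[1]22_   read 1 → write 1, move R, go to q0
q0 | _11[2]2_   read 2 → write 2, move R, go to q2
q2 | _112[2]_   read 2 → write 1, move R, go to q3
q3 | _1121[_]   read _ → write _, move L, go to q3
q3 | _112[1]_   read 1 → write _, move L, go to q2
q2 | _11[2]__   read 2 → write 1, move R, go to q3
q3 | _111[_]_   read _ → write _, move L, go to q3
q3 | _11[1]__   read 1 → write _, move L, go to q2
q2 | _1[1]___   read 1 → write 1, move R, go to q3
q3 | _11[_]__   read _ → write _, move L, go to q3
q3 | _1[1]___   read 1 → write _, move L, go to q2
q2 | _[1]____   read 1 → write 1, move R, go to q3
q3 | _1[_]___   read _ → write _, move L, go to q3
q3 | _[1]____   read 1 → write _, move L, go to q2
q2 | [_]_____
At halt the head is at cell -1.

-1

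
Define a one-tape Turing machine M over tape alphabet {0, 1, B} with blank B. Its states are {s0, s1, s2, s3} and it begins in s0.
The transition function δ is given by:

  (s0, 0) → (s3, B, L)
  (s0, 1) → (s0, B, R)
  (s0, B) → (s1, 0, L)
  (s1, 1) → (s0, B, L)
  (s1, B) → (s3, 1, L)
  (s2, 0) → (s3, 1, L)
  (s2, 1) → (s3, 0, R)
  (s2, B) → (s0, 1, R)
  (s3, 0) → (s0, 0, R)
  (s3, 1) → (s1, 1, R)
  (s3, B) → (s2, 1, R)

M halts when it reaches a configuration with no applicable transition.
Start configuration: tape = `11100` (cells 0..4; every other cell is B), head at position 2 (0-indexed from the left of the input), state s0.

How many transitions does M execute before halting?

s0 | B11[1]00   read 1 → write B, move R, go to s0
s0 | B11B[0]0   read 0 → write B, move L, go to s3
s3 | B11[B]B0   read B → write 1, move R, go to s2
s2 | B111[B]0   read B → write 1, move R, go to s0
s0 | B1111[0]   read 0 → write B, move L, go to s3
s3 | B111[1]B   read 1 → write 1, move R, go to s1
s1 | B1111[B]   read B → write 1, move L, go to s3
s3 | B111[1]1   read 1 → write 1, move R, go to s1
s1 | B1111[1]   read 1 → write B, move L, go to s0
s0 | B111[1]B   read 1 → write B, move R, go to s0
s0 | B111B[B]   read B → write 0, move L, go to s1
s1 | B111[B]0   read B → write 1, move L, go to s3
s3 | B11[1]10   read 1 → write 1, move R, go to s1
s1 | B111[1]0   read 1 → write B, move L, go to s0
s0 | B11[1]B0   read 1 → write B, move R, go to s0
s0 | B11B[B]0   read B → write 0, move L, go to s1
s1 | B11[B]00   read B → write 1, move L, go to s3
s3 | B1[1]100   read 1 → write 1, move R, go to s1
s1 | B11[1]00   read 1 → write B, move L, go to s0
s0 | B1[1]B00   read 1 → write B, move R, go to s0
s0 | B1B[B]00   read B → write 0, move L, go to s1
s1 | B1[B]000   read B → write 1, move L, go to s3
s3 | B[1]1000   read 1 → write 1, move R, go to s1
s1 | B1[1]000   read 1 → write B, move L, go to s0
s0 | B[1]B000   read 1 → write B, move R, go to s0
s0 | BB[B]000   read B → write 0, move L, go to s1
s1 | B[B]0000   read B → write 1, move L, go to s3
s3 | [B]10000   read B → write 1, move R, go to s2
s2 | 1[1]0000   read 1 → write 0, move R, go to s3
s3 | 10[0]000   read 0 → write 0, move R, go to s0
s0 | 100[0]00   read 0 → write B, move L, go to s3
s3 | 10[0]B00   read 0 → write 0, move R, go to s0
s0 | 100[B]00   read B → write 0, move L, go to s1
s1 | 10[0]000
M halts after 33 transitions.

33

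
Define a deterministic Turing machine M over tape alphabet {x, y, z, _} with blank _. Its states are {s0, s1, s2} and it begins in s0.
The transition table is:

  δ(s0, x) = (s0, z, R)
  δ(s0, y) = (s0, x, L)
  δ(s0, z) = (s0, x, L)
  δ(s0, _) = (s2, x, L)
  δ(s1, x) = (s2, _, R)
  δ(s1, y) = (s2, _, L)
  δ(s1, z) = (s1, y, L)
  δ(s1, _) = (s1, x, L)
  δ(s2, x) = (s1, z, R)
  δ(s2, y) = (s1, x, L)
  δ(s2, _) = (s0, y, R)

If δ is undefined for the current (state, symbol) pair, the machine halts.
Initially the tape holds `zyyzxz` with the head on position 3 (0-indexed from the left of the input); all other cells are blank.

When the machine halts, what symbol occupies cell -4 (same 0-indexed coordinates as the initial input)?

s0 | ____zyy[z]xz_   read z → write x, move L, go to s0
s0 | ____zy[y]xxz_   read y → write x, move L, go to s0
s0 | ____z[y]xxxz_   read y → write x, move L, go to s0
s0 | ____[z]xxxxz_   read z → write x, move L, go to s0
s0 | ___[_]xxxxxz_   read _ → write x, move L, go to s2
s2 | __[_]xxxxxxz_   read _ → write y, move R, go to s0
s0 | __y[x]xxxxxz_   read x → write z, move R, go to s0
s0 | __yz[x]xxxxz_   read x → write z, move R, go to s0
s0 | __yzz[x]xxxz_   read x → write z, move R, go to s0
s0 | __yzzz[x]xxz_   read x → write z, move R, go to s0
s0 | __yzzzz[x]xz_   read x → write z, move R, go to s0
s0 | __yzzzzz[x]z_   read x → write z, move R, go to s0
s0 | __yzzzzzz[z]_   read z → write x, move L, go to s0
s0 | __yzzzzz[z]x_   read z → write x, move L, go to s0
s0 | __yzzzz[z]xx_   read z → write x, move L, go to s0
s0 | __yzzz[z]xxx_   read z → write x, move L, go to s0
s0 | __yzz[z]xxxx_   read z → write x, move L, go to s0
s0 | __yz[z]xxxxx_   read z → write x, move L, go to s0
s0 | __y[z]xxxxxx_   read z → write x, move L, go to s0
s0 | __[y]xxxxxxx_   read y → write x, move L, go to s0
s0 | _[_]xxxxxxxx_   read _ → write x, move L, go to s2
s2 | [_]xxxxxxxxx_   read _ → write y, move R, go to s0
s0 | y[x]xxxxxxxx_   read x → write z, move R, go to s0
s0 | yz[x]xxxxxxx_   read x → write z, move R, go to s0
s0 | yzz[x]xxxxxx_   read x → write z, move R, go to s0
s0 | yzzz[x]xxxxx_   read x → write z, move R, go to s0
s0 | yzzzz[x]xxxx_   read x → write z, move R, go to s0
s0 | yzzzzz[x]xxx_   read x → write z, move R, go to s0
s0 | yzzzzzz[x]xx_   read x → write z, move R, go to s0
s0 | yzzzzzzz[x]x_   read x → write z, move R, go to s0
s0 | yzzzzzzzz[x]_   read x → write z, move R, go to s0
s0 | yzzzzzzzzz[_]   read _ → write x, move L, go to s2
s2 | yzzzzzzzz[z]x
Cell -4 holds y when M halts.

y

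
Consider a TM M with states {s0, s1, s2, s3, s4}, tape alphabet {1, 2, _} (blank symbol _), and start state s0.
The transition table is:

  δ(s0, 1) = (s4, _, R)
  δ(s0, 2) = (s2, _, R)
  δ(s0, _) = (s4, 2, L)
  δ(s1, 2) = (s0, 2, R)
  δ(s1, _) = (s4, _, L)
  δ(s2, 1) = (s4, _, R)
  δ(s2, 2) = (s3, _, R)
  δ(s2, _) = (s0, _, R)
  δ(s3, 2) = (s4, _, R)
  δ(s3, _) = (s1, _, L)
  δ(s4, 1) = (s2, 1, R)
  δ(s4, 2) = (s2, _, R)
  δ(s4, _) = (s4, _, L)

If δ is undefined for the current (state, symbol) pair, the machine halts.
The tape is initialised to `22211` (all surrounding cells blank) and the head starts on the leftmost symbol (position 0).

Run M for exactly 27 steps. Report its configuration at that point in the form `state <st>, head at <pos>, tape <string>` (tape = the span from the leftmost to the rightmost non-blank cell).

state s0, head at 7, tape 1___2

s0 | [2]2211___   read 2 → write _, move R, go to s2
s2 | _[2]211___   read 2 → write _, move R, go to s3
s3 | __[2]11___   read 2 → write _, move R, go to s4
s4 | ___[1]1___   read 1 → write 1, move R, go to s2
s2 | ___1[1]___   read 1 → write _, move R, go to s4
s4 | ___1_[_]__   read _ → write _, move L, go to s4
s4 | ___1[_]___   read _ → write _, move L, go to s4
s4 | ___[1]____   read 1 → write 1, move R, go to s2
s2 | ___1[_]___   read _ → write _, move R, go to s0
s0 | ___1_[_]__   read _ → write 2, move L, go to s4
s4 | ___1[_]2__   read _ → write _, move L, go to s4
s4 | ___[1]_2__   read 1 → write 1, move R, go to s2
s2 | ___1[_]2__   read _ → write _, move R, go to s0
s0 | ___1_[2]__   read 2 → write _, move R, go to s2
s2 | ___1__[_]_   read _ → write _, move R, go to s0
s0 | ___1___[_]   read _ → write 2, move L, go to s4
s4 | ___1__[_]2   read _ → write _, move L, go to s4
s4 | ___1_[_]_2   read _ → write _, move L, go to s4
s4 | ___1[_]__2   read _ → write _, move L, go to s4
s4 | ___[1]___2   read 1 → write 1, move R, go to s2
s2 | ___1[_]__2   read _ → write _, move R, go to s0
s0 | ___1_[_]_2   read _ → write 2, move L, go to s4
s4 | ___1[_]2_2   read _ → write _, move L, go to s4
s4 | ___[1]_2_2   read 1 → write 1, move R, go to s2
s2 | ___1[_]2_2   read _ → write _, move R, go to s0
s0 | ___1_[2]_2   read 2 → write _, move R, go to s2
s2 | ___1__[_]2   read _ → write _, move R, go to s0
s0 | ___1___[2]
After 27 steps: state s0, head at 7, tape 1___2.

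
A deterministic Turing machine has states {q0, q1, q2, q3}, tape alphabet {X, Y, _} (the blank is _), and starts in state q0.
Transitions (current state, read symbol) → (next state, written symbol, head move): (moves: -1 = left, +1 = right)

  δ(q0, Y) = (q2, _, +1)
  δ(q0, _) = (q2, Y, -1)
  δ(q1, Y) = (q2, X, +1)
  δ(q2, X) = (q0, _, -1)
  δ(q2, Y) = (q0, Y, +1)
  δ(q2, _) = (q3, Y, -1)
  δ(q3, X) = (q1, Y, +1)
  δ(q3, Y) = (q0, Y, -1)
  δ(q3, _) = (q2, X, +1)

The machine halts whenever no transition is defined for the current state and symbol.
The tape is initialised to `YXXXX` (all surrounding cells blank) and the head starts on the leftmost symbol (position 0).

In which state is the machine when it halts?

q0 | __[Y]XXXX   read Y → write _, move +1, go to q2
q2 | ___[X]XXX   read X → write _, move -1, go to q0
q0 | __[_]_XXX   read _ → write Y, move -1, go to q2
q2 | _[_]Y_XXX   read _ → write Y, move -1, go to q3
q3 | [_]YY_XXX   read _ → write X, move +1, go to q2
q2 | X[Y]Y_XXX   read Y → write Y, move +1, go to q0
q0 | XY[Y]_XXX   read Y → write _, move +1, go to q2
q2 | XY_[_]XXX   read _ → write Y, move -1, go to q3
q3 | XY[_]YXXX   read _ → write X, move +1, go to q2
q2 | XYX[Y]XXX   read Y → write Y, move +1, go to q0
q0 | XYXY[X]XX
No transition is defined for (q0, X); M halts in state q0.

q0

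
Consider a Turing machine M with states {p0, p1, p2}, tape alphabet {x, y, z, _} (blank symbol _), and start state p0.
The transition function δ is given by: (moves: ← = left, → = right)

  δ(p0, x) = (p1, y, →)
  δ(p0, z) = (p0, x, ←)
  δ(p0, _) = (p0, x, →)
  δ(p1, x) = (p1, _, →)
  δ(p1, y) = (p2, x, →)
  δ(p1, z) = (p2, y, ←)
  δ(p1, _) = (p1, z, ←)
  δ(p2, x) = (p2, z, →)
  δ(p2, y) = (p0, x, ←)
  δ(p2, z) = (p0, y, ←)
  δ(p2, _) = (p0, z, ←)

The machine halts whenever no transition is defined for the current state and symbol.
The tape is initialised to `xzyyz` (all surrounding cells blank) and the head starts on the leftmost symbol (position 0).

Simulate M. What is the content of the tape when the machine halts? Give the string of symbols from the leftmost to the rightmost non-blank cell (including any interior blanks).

xyy_yxy

p0 | _[x]zyyz_   read x → write y, move →, go to p1
p1 | _y[z]yyz_   read z → write y, move ←, go to p2
p2 | _[y]yyyz_   read y → write x, move ←, go to p0
p0 | [_]xyyyz_   read _ → write x, move →, go to p0
p0 | x[x]yyyz_   read x → write y, move →, go to p1
p1 | xy[y]yyz_   read y → write x, move →, go to p2
p2 | xyx[y]yz_   read y → write x, move ←, go to p0
p0 | xy[x]xyz_   read x → write y, move →, go to p1
p1 | xyy[x]yz_   read x → write _, move →, go to p1
p1 | xyy_[y]z_   read y → write x, move →, go to p2
p2 | xyy_x[z]_   read z → write y, move ←, go to p0
p0 | xyy_[x]y_   read x → write y, move →, go to p1
p1 | xyy_y[y]_   read y → write x, move →, go to p2
p2 | xyy_yx[_]   read _ → write z, move ←, go to p0
p0 | xyy_y[x]z   read x → write y, move →, go to p1
p1 | xyy_yy[z]   read z → write y, move ←, go to p2
p2 | xyy_y[y]y   read y → write x, move ←, go to p0
p0 | xyy_[y]xy
The non-blank tape span at halt is xyy_yxy.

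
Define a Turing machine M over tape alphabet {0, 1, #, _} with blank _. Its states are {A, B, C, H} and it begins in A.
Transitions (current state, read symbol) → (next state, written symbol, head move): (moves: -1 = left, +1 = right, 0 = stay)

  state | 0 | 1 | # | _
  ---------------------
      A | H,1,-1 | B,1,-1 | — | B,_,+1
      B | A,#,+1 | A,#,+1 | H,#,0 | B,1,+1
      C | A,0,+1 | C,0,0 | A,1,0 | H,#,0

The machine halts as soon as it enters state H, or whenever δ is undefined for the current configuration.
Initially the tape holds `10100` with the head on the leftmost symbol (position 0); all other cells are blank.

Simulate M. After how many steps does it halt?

4

A | _[1]0100   read 1 → write 1, move -1, go to B
B | [_]10100   read _ → write 1, move +1, go to B
B | 1[1]0100   read 1 → write #, move +1, go to A
A | 1#[0]100   read 0 → write 1, move -1, go to H
H | 1[#]1100
M halts after 4 transitions.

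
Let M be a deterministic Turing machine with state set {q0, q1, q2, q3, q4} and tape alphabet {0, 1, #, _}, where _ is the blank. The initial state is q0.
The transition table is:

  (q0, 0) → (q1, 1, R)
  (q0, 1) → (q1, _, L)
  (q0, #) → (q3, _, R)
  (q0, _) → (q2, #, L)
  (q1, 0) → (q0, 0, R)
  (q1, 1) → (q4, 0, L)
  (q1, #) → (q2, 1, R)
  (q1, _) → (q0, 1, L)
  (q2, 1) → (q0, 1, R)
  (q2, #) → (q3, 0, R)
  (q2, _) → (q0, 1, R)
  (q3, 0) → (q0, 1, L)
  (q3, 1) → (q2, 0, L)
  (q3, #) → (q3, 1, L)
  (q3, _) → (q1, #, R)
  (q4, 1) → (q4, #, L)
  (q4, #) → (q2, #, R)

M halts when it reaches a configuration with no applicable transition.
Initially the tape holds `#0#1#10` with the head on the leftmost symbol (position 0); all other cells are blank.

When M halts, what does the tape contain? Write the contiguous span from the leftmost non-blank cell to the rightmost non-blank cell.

q0 | _[#]0#1#10_   read # → write _, move R, go to q3
q3 | __[0]#1#10_   read 0 → write 1, move L, go to q0
q0 | _[_]1#1#10_   read _ → write #, move L, go to q2
q2 | [_]#1#1#10_   read _ → write 1, move R, go to q0
q0 | 1[#]1#1#10_   read # → write _, move R, go to q3
q3 | 1_[1]#1#10_   read 1 → write 0, move L, go to q2
q2 | 1[_]0#1#10_   read _ → write 1, move R, go to q0
q0 | 11[0]#1#10_   read 0 → write 1, move R, go to q1
q1 | 111[#]1#10_   read # → write 1, move R, go to q2
q2 | 1111[1]#10_   read 1 → write 1, move R, go to q0
q0 | 11111[#]10_   read # → write _, move R, go to q3
q3 | 11111_[1]0_   read 1 → write 0, move L, go to q2
q2 | 11111[_]00_   read _ → write 1, move R, go to q0
q0 | 111111[0]0_   read 0 → write 1, move R, go to q1
q1 | 1111111[0]_   read 0 → write 0, move R, go to q0
q0 | 11111110[_]   read _ → write #, move L, go to q2
q2 | 1111111[0]#
The non-blank tape span at halt is 11111110#.

11111110#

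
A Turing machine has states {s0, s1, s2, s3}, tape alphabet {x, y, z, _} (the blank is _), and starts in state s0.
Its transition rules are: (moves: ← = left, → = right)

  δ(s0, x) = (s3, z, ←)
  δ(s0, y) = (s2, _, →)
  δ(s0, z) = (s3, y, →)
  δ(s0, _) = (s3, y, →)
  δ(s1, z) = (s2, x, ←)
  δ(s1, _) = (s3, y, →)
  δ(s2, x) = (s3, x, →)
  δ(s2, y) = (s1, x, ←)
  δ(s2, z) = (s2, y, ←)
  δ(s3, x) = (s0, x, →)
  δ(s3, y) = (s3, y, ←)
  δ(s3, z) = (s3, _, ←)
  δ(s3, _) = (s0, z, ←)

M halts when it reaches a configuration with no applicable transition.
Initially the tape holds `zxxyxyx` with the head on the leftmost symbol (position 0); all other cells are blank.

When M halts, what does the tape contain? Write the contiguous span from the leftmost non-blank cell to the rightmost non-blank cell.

yxyxyx_y

state=s0 head=0 tape=[z]xxyxyx_   (s0,z)→(s3,y,→)
state=s3 head=1 tape=y[x]xyxyx_   (s3,x)→(s0,x,→)
state=s0 head=2 tape=yx[x]yxyx_   (s0,x)→(s3,z,←)
state=s3 head=1 tape=y[x]zyxyx_   (s3,x)→(s0,x,→)
state=s0 head=2 tape=yx[z]yxyx_   (s0,z)→(s3,y,→)
state=s3 head=3 tape=yxy[y]xyx_   (s3,y)→(s3,y,←)
state=s3 head=2 tape=yx[y]yxyx_   (s3,y)→(s3,y,←)
state=s3 head=1 tape=y[x]yyxyx_   (s3,x)→(s0,x,→)
state=s0 head=2 tape=yx[y]yxyx_   (s0,y)→(s2,_,→)
state=s2 head=3 tape=yx_[y]xyx_   (s2,y)→(s1,x,←)
state=s1 head=2 tape=yx[_]xxyx_   (s1,_)→(s3,y,→)
state=s3 head=3 tape=yxy[x]xyx_   (s3,x)→(s0,x,→)
state=s0 head=4 tape=yxyx[x]yx_   (s0,x)→(s3,z,←)
state=s3 head=3 tape=yxy[x]zyx_   (s3,x)→(s0,x,→)
state=s0 head=4 tape=yxyx[z]yx_   (s0,z)→(s3,y,→)
state=s3 head=5 tape=yxyxy[y]x_   (s3,y)→(s3,y,←)
state=s3 head=4 tape=yxyx[y]yx_   (s3,y)→(s3,y,←)
state=s3 head=3 tape=yxy[x]yyx_   (s3,x)→(s0,x,→)
state=s0 head=4 tape=yxyx[y]yx_   (s0,y)→(s2,_,→)
state=s2 head=5 tape=yxyx_[y]x_   (s2,y)→(s1,x,←)
state=s1 head=4 tape=yxyx[_]xx_   (s1,_)→(s3,y,→)
state=s3 head=5 tape=yxyxy[x]x_   (s3,x)→(s0,x,→)
state=s0 head=6 tape=yxyxyx[x]_   (s0,x)→(s3,z,←)
state=s3 head=5 tape=yxyxy[x]z_   (s3,x)→(s0,x,→)
state=s0 head=6 tape=yxyxyx[z]_   (s0,z)→(s3,y,→)
state=s3 head=7 tape=yxyxyxy[_]   (s3,_)→(s0,z,←)
state=s0 head=6 tape=yxyxyx[y]z   (s0,y)→(s2,_,→)
state=s2 head=7 tape=yxyxyx_[z]   (s2,z)→(s2,y,←)
state=s2 head=6 tape=yxyxyx[_]y
The non-blank tape span at halt is yxyxyx_y.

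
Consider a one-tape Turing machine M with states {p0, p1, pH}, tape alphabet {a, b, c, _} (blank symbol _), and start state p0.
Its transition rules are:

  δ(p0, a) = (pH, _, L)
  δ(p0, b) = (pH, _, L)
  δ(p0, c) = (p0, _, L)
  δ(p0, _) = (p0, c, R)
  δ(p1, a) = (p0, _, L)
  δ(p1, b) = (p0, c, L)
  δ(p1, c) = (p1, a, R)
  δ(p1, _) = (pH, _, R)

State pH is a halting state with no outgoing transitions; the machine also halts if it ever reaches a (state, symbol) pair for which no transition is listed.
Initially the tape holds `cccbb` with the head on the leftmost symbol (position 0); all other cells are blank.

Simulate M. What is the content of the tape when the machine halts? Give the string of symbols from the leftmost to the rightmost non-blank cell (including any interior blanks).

p0 | ___[c]ccbb   read c → write _, move L, go to p0
p0 | __[_]_ccbb   read _ → write c, move R, go to p0
p0 | __c[_]ccbb   read _ → write c, move R, go to p0
p0 | __cc[c]cbb   read c → write _, move L, go to p0
p0 | __c[c]_cbb   read c → write _, move L, go to p0
p0 | __[c]__cbb   read c → write _, move L, go to p0
p0 | _[_]___cbb   read _ → write c, move R, go to p0
p0 | _c[_]__cbb   read _ → write c, move R, go to p0
p0 | _cc[_]_cbb   read _ → write c, move R, go to p0
p0 | _ccc[_]cbb   read _ → write c, move R, go to p0
p0 | _cccc[c]bb   read c → write _, move L, go to p0
p0 | _ccc[c]_bb   read c → write _, move L, go to p0
p0 | _cc[c]__bb   read c → write _, move L, go to p0
p0 | _c[c]___bb   read c → write _, move L, go to p0
p0 | _[c]____bb   read c → write _, move L, go to p0
p0 | [_]_____bb   read _ → write c, move R, go to p0
p0 | c[_]____bb   read _ → write c, move R, go to p0
p0 | cc[_]___bb   read _ → write c, move R, go to p0
p0 | ccc[_]__bb   read _ → write c, move R, go to p0
p0 | cccc[_]_bb   read _ → write c, move R, go to p0
p0 | ccccc[_]bb   read _ → write c, move R, go to p0
p0 | cccccc[b]b   read b → write _, move L, go to pH
pH | ccccc[c]_b
The non-blank tape span at halt is cccccc_b.

cccccc_b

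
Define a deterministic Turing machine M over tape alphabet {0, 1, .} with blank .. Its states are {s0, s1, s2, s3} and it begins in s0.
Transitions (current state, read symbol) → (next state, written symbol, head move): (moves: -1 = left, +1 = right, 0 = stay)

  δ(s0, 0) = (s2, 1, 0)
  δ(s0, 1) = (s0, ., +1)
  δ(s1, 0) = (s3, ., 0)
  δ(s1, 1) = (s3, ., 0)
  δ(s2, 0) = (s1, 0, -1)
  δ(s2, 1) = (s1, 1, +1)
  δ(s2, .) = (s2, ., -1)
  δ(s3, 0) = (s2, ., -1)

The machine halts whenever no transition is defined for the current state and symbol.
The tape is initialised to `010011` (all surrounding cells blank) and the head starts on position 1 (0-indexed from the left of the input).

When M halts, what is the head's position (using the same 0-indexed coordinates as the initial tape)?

3

s0 | 0[1]0011   read 1 → write ., move +1, go to s0
s0 | 0.[0]011   read 0 → write 1, move 0, go to s2
s2 | 0.[1]011   read 1 → write 1, move +1, go to s1
s1 | 0.1[0]11   read 0 → write ., move 0, go to s3
s3 | 0.1[.]11
At halt the head is at cell 3.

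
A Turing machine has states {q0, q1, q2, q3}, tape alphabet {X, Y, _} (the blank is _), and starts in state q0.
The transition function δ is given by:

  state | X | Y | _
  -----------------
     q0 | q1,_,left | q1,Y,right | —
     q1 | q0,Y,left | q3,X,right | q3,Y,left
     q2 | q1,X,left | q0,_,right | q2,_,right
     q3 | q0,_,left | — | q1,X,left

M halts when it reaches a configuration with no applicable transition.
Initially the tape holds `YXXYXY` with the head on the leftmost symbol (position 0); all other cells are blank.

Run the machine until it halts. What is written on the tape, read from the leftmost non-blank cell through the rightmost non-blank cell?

YX_YXY

state=q0 head=0 tape=_[Y]XXYXY   (q0,Y)→(q1,Y,right)
state=q1 head=1 tape=_Y[X]XYXY   (q1,X)→(q0,Y,left)
state=q0 head=0 tape=_[Y]YXYXY   (q0,Y)→(q1,Y,right)
state=q1 head=1 tape=_Y[Y]XYXY   (q1,Y)→(q3,X,right)
state=q3 head=2 tape=_YX[X]YXY   (q3,X)→(q0,_,left)
state=q0 head=1 tape=_Y[X]_YXY   (q0,X)→(q1,_,left)
state=q1 head=0 tape=_[Y]__YXY   (q1,Y)→(q3,X,right)
state=q3 head=1 tape=_X[_]_YXY   (q3,_)→(q1,X,left)
state=q1 head=0 tape=_[X]X_YXY   (q1,X)→(q0,Y,left)
state=q0 head=-1 tape=[_]YX_YXY
The non-blank tape span at halt is YX_YXY.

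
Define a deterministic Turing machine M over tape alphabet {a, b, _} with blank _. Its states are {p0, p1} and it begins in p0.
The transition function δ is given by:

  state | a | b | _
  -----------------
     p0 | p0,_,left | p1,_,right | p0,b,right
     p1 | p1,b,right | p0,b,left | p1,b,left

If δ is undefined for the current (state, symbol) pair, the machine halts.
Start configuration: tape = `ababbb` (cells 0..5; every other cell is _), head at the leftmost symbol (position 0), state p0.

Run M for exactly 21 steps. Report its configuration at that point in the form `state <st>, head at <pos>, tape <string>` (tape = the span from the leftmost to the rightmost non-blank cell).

state p0, head at 3, tape bb_b_bbb

p0 | _[a]babbb_   read a → write _, move left, go to p0
p0 | [_]_babbb_   read _ → write b, move right, go to p0
p0 | b[_]babbb_   read _ → write b, move right, go to p0
p0 | bb[b]abbb_   read b → write _, move right, go to p1
p1 | bb_[a]bbb_   read a → write b, move right, go to p1
p1 | bb_b[b]bb_   read b → write b, move left, go to p0
p0 | bb_[b]bbb_   read b → write _, move right, go to p1
p1 | bb__[b]bb_   read b → write b, move left, go to p0
p0 | bb_[_]bbb_   read _ → write b, move right, go to p0
p0 | bb_b[b]bb_   read b → write _, move right, go to p1
p1 | bb_b_[b]b_   read b → write b, move left, go to p0
p0 | bb_b[_]bb_   read _ → write b, move right, go to p0
p0 | bb_bb[b]b_   read b → write _, move right, go to p1
p1 | bb_bb_[b]_   read b → write b, move left, go to p0
p0 | bb_bb[_]b_   read _ → write b, move right, go to p0
p0 | bb_bbb[b]_   read b → write _, move right, go to p1
p1 | bb_bbb_[_]   read _ → write b, move left, go to p1
p1 | bb_bbb[_]b   read _ → write b, move left, go to p1
p1 | bb_bb[b]bb   read b → write b, move left, go to p0
p0 | bb_b[b]bbb   read b → write _, move right, go to p1
p1 | bb_b_[b]bb   read b → write b, move left, go to p0
p0 | bb_b[_]bbb
After 21 steps: state p0, head at 3, tape bb_b_bbb.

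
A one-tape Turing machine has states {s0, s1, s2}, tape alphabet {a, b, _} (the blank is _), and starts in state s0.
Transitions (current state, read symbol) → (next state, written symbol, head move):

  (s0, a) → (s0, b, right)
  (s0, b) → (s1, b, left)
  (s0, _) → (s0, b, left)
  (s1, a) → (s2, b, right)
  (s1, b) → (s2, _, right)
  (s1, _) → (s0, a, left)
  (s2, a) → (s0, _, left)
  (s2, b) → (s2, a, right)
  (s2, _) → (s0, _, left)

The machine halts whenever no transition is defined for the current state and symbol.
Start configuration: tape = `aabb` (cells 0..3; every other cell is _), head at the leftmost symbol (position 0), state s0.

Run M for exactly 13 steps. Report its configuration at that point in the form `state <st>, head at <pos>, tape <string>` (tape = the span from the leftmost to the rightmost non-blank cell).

s0 | [a]abb__   read a → write b, move right, go to s0
s0 | b[a]bb__   read a → write b, move right, go to s0
s0 | bb[b]b__   read b → write b, move left, go to s1
s1 | b[b]bb__   read b → write _, move right, go to s2
s2 | b_[b]b__   read b → write a, move right, go to s2
s2 | b_a[b]__   read b → write a, move right, go to s2
s2 | b_aa[_]_   read _ → write _, move left, go to s0
s0 | b_a[a]__   read a → write b, move right, go to s0
s0 | b_ab[_]_   read _ → write b, move left, go to s0
s0 | b_a[b]b_   read b → write b, move left, go to s1
s1 | b_[a]bb_   read a → write b, move right, go to s2
s2 | b_b[b]b_   read b → write a, move right, go to s2
s2 | b_ba[b]_   read b → write a, move right, go to s2
s2 | b_baa[_]
After 13 steps: state s2, head at 5, tape b_baa.

state s2, head at 5, tape b_baa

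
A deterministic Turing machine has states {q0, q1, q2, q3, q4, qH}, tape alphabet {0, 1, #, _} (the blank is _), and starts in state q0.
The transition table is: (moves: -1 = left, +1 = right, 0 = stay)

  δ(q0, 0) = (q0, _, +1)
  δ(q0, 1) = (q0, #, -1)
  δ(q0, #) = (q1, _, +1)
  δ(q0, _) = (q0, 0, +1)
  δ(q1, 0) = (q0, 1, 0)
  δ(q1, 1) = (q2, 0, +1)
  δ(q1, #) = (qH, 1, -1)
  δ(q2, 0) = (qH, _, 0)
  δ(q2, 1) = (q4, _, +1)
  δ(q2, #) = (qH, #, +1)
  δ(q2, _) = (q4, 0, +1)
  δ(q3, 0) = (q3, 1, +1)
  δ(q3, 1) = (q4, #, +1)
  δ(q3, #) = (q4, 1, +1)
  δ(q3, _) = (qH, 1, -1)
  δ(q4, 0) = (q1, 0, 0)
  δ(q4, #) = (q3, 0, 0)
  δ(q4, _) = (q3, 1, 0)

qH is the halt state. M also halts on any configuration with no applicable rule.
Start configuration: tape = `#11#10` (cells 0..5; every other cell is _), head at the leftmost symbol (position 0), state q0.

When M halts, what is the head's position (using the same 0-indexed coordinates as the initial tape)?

4

q0 | [#]11#10   read # → write _, move +1, go to q1
q1 | _[1]1#10   read 1 → write 0, move +1, go to q2
q2 | _0[1]#10   read 1 → write _, move +1, go to q4
q4 | _0_[#]10   read # → write 0, move 0, go to q3
q3 | _0_[0]10   read 0 → write 1, move +1, go to q3
q3 | _0_1[1]0   read 1 → write #, move +1, go to q4
q4 | _0_1#[0]   read 0 → write 0, move 0, go to q1
q1 | _0_1#[0]   read 0 → write 1, move 0, go to q0
q0 | _0_1#[1]   read 1 → write #, move -1, go to q0
q0 | _0_1[#]#   read # → write _, move +1, go to q1
q1 | _0_1_[#]   read # → write 1, move -1, go to qH
qH | _0_1[_]1
At halt the head is at cell 4.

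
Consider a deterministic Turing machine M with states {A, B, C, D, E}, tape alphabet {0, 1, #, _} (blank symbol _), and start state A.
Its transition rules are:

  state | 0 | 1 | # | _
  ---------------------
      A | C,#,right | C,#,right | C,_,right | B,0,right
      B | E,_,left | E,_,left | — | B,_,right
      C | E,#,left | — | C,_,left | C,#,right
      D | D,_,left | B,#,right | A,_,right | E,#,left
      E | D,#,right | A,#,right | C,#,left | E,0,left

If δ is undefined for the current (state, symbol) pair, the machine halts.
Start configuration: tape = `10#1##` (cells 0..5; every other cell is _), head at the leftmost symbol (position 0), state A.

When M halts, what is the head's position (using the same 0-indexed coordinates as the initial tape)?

A | ____[1]0#1##   read 1 → write #, move right, go to C
C | ____#[0]#1##   read 0 → write #, move left, go to E
E | ____[#]##1##   read # → write #, move left, go to C
C | ___[_]###1##   read _ → write #, move right, go to C
C | ___#[#]##1##   read # → write _, move left, go to C
C | ___[#]_##1##   read # → write _, move left, go to C
C | __[_]__##1##   read _ → write #, move right, go to C
C | __#[_]_##1##   read _ → write #, move right, go to C
C | __##[_]##1##   read _ → write #, move right, go to C
C | __###[#]#1##   read # → write _, move left, go to C
C | __##[#]_#1##   read # → write _, move left, go to C
C | __#[#]__#1##   read # → write _, move left, go to C
C | __[#]___#1##   read # → write _, move left, go to C
C | _[_]____#1##   read _ → write #, move right, go to C
C | _#[_]___#1##   read _ → write #, move right, go to C
C | _##[_]__#1##   read _ → write #, move right, go to C
C | _###[_]_#1##   read _ → write #, move right, go to C
C | _####[_]#1##   read _ → write #, move right, go to C
C | _#####[#]1##   read # → write _, move left, go to C
C | _####[#]_1##   read # → write _, move left, go to C
C | _###[#]__1##   read # → write _, move left, go to C
C | _##[#]___1##   read # → write _, move left, go to C
C | _#[#]____1##   read # → write _, move left, go to C
C | _[#]_____1##   read # → write _, move left, go to C
C | [_]______1##   read _ → write #, move right, go to C
C | #[_]_____1##   read _ → write #, move right, go to C
C | ##[_]____1##   read _ → write #, move right, go to C
C | ###[_]___1##   read _ → write #, move right, go to C
C | ####[_]__1##   read _ → write #, move right, go to C
C | #####[_]_1##   read _ → write #, move right, go to C
C | ######[_]1##   read _ → write #, move right, go to C
C | #######[1]##
At halt the head is at cell 3.

3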